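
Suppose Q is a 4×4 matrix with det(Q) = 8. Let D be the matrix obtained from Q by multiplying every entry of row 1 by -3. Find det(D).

Scaling one row by -3 multiplies the determinant by -3.
det(D) = (-3)·(8) = -24

-24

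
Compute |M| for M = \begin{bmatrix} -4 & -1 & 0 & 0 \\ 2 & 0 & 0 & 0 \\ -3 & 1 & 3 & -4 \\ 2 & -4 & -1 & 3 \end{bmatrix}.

det(M) = 10

M is block lower-triangular with a 2×2 block and a 2×2 block on the diagonal, so its determinant equals the product of the determinants of the diagonal blocks.
det of the 2×2 block = 2
det of the 2×2 block = 5
det = (2)·(5) = 10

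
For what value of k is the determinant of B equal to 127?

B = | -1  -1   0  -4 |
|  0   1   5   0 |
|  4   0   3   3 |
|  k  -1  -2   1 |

Expanding along the row containing k, det(B) is linear in k: det(B) = (27)·k + (-62).
Set (27)·k + (-62) = 127  ⇒  (27)·k = 189  ⇒  k = 7.

7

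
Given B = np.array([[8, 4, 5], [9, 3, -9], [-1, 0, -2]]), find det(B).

75

Expand along row 3:
  + (-1) · |4 5; 3 -9| = (-1)·(-36 − 15) = 51
  + (-2) · |8 4; 9 3| = (-2)·(24 − 36) = 24
Sum: (51) + (24) = 75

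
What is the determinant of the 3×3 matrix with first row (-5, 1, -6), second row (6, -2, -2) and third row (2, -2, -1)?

The determinant is 60.

Expand along column 1:
  + (-5) · |-2 -2; -2 -1| = (-5)·(2 − 4) = 10
  − 6 · |1 -6; -2 -1| = −6·(-1 − 12) = 78
  + 2 · |1 -6; -2 -2| = 2·(-2 − 12) = -28
Sum: (10) + (78) + (-28) = 60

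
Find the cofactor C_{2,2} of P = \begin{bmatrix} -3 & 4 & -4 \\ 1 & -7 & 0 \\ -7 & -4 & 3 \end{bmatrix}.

Delete row 2 and column 2; the remaining 2×2 submatrix is [-3 -4; -7 3].
Its determinant is (-3)·3 − (-4)·(-7) = -37.
The cofactor carries sign (−1)^(2+2) = +1, so C_{2,2} = +(-37) = -37.

The cofactor is -37.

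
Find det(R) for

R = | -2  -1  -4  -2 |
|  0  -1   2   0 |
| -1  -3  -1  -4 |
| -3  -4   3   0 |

Expand along row 2 (it has 2 zeros):
  + (-1) · M_22   where M_22 = det([-2 -4 -2; -1 -1 -4; -3 3 0]) = -60
  − (2) · M_23   where M_23 = det([-2 -1 -2; -1 -3 -4; -3 -4 0]) = 30
det = (+1)·(-1)·(-60) + (-1)·(2)·(30) = 0

The determinant is 0.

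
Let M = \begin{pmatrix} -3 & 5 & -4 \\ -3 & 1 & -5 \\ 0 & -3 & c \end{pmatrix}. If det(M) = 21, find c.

1

Expanding along the column containing c, det(M) is linear in c: det(M) = (12)·c + (9).
Set (12)·c + (9) = 21  ⇒  (12)·c = 12  ⇒  c = 1.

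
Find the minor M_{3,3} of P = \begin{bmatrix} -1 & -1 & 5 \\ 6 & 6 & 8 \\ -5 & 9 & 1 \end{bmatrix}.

Delete row 3 and column 3; the remaining 2×2 submatrix is [-1 -1; 6 6].
Its determinant is (-1)·6 − (-1)·6 = 0.

0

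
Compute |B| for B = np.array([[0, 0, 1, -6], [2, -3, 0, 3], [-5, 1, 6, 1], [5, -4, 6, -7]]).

|B| = -591

Expand along row 1 (it has 2 zeros):
  + (1) · M_13   where M_13 = det([2 -3 3; -5 1 1; 5 -4 -7]) = 129
  − (-6) · M_14   where M_14 = det([2 -3 0; -5 1 6; 5 -4 6]) = -120
det = (+1)·(1)·(129) + (-1)·(-6)·(-120) = -591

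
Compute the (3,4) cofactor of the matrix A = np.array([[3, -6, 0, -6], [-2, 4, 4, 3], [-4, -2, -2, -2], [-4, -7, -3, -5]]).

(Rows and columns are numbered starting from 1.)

-180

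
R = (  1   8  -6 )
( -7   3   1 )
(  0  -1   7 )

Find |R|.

Expand along row 3:
  − (-1) · |1 -6; -7 1| = −(-1)·(1 − 42) = -41
  + 7 · |1 8; -7 3| = 7·(3 − (-56)) = 413
Sum: (-41) + (413) = 372

det(R) = 372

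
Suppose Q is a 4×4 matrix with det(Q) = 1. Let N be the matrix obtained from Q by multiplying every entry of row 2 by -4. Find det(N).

Scaling one row by -4 multiplies the determinant by -4.
det(N) = (-4)·(1) = -4

The determinant is -4.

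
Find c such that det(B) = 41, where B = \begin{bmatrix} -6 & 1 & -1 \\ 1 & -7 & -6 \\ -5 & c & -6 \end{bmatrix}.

Expanding along the column containing c, det(B) is linear in c: det(B) = (-37)·c + (-181).
Set (-37)·c + (-181) = 41  ⇒  (-37)·c = 222  ⇒  c = -6.

c = -6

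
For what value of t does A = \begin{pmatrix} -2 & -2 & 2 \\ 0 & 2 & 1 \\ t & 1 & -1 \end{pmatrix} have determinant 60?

Expanding along the row containing t, det(A) is linear in t: det(A) = (-6)·t + (6).
Set (-6)·t + (6) = 60  ⇒  (-6)·t = 54  ⇒  t = -9.

t = -9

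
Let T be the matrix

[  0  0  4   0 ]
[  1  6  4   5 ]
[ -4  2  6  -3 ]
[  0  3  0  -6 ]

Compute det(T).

Expand along row 1 (it has 3 zeros):
  + (4) · M_13   where M_13 = det([1 6 5; -4 2 -3; 0 3 -6]) = -207
det = (+1)·(4)·(-207) = -828

det(T) = -828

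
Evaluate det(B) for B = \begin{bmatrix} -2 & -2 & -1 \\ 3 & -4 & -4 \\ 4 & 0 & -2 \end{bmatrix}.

Expand along column 2:
  − (-2) · |3 -4; 4 -2| = −(-2)·(-6 − (-16)) = 20
  + (-4) · |-2 -1; 4 -2| = (-4)·(4 − (-4)) = -32
Sum: (20) + (-32) = -12

|B| = -12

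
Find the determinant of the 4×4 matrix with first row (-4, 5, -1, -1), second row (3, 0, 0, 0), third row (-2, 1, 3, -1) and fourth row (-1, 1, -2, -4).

Expand along row 2 (it has 3 zeros):
  − (3) · M_21   where M_21 = det([5 -1 -1; 1 3 -1; 1 -2 -4]) = -68
det = (-1)·(3)·(-68) = 204

204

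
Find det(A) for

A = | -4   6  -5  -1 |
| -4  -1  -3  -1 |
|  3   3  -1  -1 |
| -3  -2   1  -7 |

Expand along row 1:
  + (-4) · M_11   where M_11 = det([-1 -3 -1; 3 -1 -1; -2 1 -7]) = -78
  − (6) · M_12   where M_12 = det([-4 -3 -1; 3 -1 -1; -3 1 -7]) = -104
  + (-5) · M_13   where M_13 = det([-4 -1 -1; 3 3 -1; -3 -2 -7]) = 65
  − (-1) · M_14   where M_14 = det([-4 -1 -3; 3 3 -1; -3 -2 1]) = -13
det = (+1)·(-4)·(-78) + (-1)·(6)·(-104) + (+1)·(-5)·(65) + (-1)·(-1)·(-13) = 598

The determinant is 598.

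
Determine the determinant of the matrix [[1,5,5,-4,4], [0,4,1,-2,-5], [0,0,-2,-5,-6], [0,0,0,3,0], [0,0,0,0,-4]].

96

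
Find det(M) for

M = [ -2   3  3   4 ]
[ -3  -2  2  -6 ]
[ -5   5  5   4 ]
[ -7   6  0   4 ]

Expand along row 4 (it has 1 zero):
  − (-7) · M_41   where M_41 = det([3 3 4; -2 2 -6; 5 5 4]) = -32
  + (6) · M_42   where M_42 = det([-2 3 4; -3 2 -6; -5 5 4]) = 30
  + (4) · M_44   where M_44 = det([-2 3 3; -3 -2 2; -5 5 5]) = -20
det = (-1)·(-7)·(-32) + (+1)·(6)·(30) + (+1)·(4)·(-20) = -124

The determinant is -124.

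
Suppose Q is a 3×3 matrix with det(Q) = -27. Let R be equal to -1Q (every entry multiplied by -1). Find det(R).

|R| = 27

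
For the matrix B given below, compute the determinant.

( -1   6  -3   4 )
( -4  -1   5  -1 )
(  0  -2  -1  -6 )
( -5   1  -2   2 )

Expand along row 3 (it has 1 zero):
  − (-2) · M_32   where M_32 = det([-1 -3 4; -4 5 -1; -5 -2 2]) = 85
  + (-1) · M_33   where M_33 = det([-1 6 4; -4 -1 -1; -5 1 2]) = 43
  − (-6) · M_34   where M_34 = det([-1 6 -3; -4 -1 5; -5 1 -2]) = -168
det = (-1)·(-2)·(85) + (+1)·(-1)·(43) + (-1)·(-6)·(-168) = -881

|B| = -881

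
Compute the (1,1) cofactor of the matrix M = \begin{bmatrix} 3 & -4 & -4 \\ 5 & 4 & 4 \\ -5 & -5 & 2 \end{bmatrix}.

The cofactor is 28.

Delete row 1 and column 1; the remaining 2×2 submatrix is [4 4; -5 2].
Its determinant is 4·2 − 4·(-5) = 28.
The cofactor carries sign (−1)^(1+1) = +1, so C_{1,1} = +(28) = 28.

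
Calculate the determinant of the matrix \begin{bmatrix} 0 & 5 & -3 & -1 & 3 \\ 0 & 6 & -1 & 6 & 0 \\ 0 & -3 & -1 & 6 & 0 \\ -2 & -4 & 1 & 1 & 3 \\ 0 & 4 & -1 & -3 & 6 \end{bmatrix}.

1566

Expand along column 1 (it has 4 zeros):
  − (-2) · M_41   where M_41 = det([5 -3 -1 3; 6 -1 6 0; -3 -1 6 0; 4 -1 -3 6]) = 783
det = (-1)·(-2)·(783) = 1566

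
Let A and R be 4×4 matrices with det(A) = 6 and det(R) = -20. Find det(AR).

det(AR) = det(A)·det(R) = (6)·(-20) = -120

-120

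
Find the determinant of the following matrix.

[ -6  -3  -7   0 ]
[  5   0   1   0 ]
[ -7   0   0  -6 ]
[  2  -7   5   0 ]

Expand along column 4 (it has 3 zeros):
  − (-6) · M_34   where M_34 = det([-6 -3 -7; 5 0 1; 2 -7 5]) = 272
det = (-1)·(-6)·(272) = 1632

1632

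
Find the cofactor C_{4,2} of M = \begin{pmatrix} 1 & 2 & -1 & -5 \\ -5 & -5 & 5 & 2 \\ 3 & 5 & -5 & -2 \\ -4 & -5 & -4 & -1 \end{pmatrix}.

Delete row 4 and column 2; the remaining 3×3 submatrix is [1 -1 -5; -5 5 2; 3 -5 -2].
Its determinant is -46.
The cofactor carries sign (−1)^(4+2) = +1, so C_{4,2} = +(-46) = -46.

-46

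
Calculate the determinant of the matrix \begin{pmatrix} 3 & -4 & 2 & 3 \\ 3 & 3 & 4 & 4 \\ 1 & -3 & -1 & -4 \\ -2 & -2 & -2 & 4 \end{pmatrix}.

-100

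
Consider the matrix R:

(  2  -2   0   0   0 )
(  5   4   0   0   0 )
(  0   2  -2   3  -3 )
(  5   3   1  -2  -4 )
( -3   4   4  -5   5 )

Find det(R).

-216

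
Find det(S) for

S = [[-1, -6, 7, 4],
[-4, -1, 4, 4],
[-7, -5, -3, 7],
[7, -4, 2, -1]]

807

Expand along row 1:
  + (-1) · M_11   where M_11 = det([-1 4 4; -5 -3 7; -4 2 -1]) = -209
  − (-6) · M_12   where M_12 = det([-4 4 4; -7 -3 7; 7 2 -1]) = 240
  + (7) · M_13   where M_13 = det([-4 -1 4; -7 -5 7; 7 -4 -1]) = 78
  − (4) · M_14   where M_14 = det([-4 -1 4; -7 -5 -3; 7 -4 2]) = 347
det = (+1)·(-1)·(-209) + (-1)·(-6)·(240) + (+1)·(7)·(78) + (-1)·(4)·(347) = 807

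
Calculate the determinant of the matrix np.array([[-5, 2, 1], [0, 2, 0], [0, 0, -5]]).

The matrix is upper triangular, so the determinant is the product of the diagonal entries:
det = (-5) · (2) · (-5) = 50

50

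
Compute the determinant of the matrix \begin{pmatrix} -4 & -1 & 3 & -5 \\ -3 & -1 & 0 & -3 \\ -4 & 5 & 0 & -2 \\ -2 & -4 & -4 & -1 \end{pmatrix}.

The determinant is -33.

Expand along column 3 (it has 2 zeros):
  + (3) · M_13   where M_13 = det([-3 -1 -3; -4 5 -2; -2 -4 -1]) = -39
  − (-4) · M_43   where M_43 = det([-4 -1 -5; -3 -1 -3; -4 5 -2]) = 21
det = (+1)·(3)·(-39) + (-1)·(-4)·(21) = -33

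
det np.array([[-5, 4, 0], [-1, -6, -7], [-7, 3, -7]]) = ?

Expand along row 1:
  + (-5) · |-6 -7; 3 -7| = (-5)·(42 − (-21)) = -315
  − 4 · |-1 -7; -7 -7| = −4·(7 − 49) = 168
Sum: (-315) + (168) = -147

-147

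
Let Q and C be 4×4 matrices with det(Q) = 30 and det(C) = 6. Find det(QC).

det(QC) = det(Q)·det(C) = (30)·(6) = 180

|QC| = 180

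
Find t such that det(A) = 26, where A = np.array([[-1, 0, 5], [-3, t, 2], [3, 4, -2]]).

t = -6

Expanding along the row containing t, det(A) is linear in t: det(A) = (-13)·t + (-52).
Set (-13)·t + (-52) = 26  ⇒  (-13)·t = 78  ⇒  t = -6.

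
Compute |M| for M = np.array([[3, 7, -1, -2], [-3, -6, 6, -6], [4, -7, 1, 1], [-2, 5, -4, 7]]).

723

Expand along row 1:
  + (3) · M_11   where M_11 = det([-6 6 -6; -7 1 1; 5 -4 7]) = 120
  − (7) · M_12   where M_12 = det([-3 6 -6; 4 1 1; -2 -4 7]) = -129
  + (-1) · M_13   where M_13 = det([-3 -6 -6; 4 -7 1; -2 5 7]) = 306
  − (-2) · M_14   where M_14 = det([-3 -6 6; 4 -7 1; -2 5 -4]) = -117
det = (+1)·(3)·(120) + (-1)·(7)·(-129) + (+1)·(-1)·(306) + (-1)·(-2)·(-117) = 723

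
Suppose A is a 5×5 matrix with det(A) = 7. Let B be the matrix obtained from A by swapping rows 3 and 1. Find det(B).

-7

Swapping two rows multiplies the determinant by −1.
det(B) = (-1)·(7) = -7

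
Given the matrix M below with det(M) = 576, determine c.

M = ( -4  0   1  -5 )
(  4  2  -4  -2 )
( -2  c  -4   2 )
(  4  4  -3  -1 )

Expanding along the row containing c, det(M) is linear in c: det(M) = (16)·c + (432).
Set (16)·c + (432) = 576  ⇒  (16)·c = 144  ⇒  c = 9.

c = 9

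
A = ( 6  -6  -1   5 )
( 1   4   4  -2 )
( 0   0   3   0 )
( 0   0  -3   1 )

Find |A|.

A is block upper-triangular with a 2×2 block and a 2×2 block on the diagonal, so its determinant equals the product of the determinants of the diagonal blocks.
det of the 2×2 block = 30
det of the 2×2 block = 3
det = (30)·(3) = 90

90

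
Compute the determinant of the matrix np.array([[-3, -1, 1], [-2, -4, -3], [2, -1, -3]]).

The determinant is -5.

Expand along row 1:
  + (-3) · |-4 -3; -1 -3| = (-3)·(12 − 3) = -27
  − (-1) · |-2 -3; 2 -3| = −(-1)·(6 − (-6)) = 12
  + 1 · |-2 -4; 2 -1| = 1·(2 − (-8)) = 10
Sum: (-27) + (12) + (10) = -5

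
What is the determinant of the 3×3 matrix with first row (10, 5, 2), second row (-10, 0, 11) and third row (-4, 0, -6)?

-520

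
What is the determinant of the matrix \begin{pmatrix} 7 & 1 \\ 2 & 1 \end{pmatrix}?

5

det = 7·1 − 1·2 = 7 − 2 = 5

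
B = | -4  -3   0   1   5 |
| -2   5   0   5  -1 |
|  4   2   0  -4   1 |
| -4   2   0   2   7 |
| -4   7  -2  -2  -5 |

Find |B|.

Expand along column 3 (it has 4 zeros):
  + (-2) · M_53   where M_53 = det([-4 -3 1 5; -2 5 5 -1; 4 2 -4 1; -4 2 2 7]) = -68
det = (+1)·(-2)·(-68) = 136

136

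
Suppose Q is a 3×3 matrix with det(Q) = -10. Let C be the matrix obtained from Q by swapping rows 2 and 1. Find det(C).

Swapping two rows multiplies the determinant by −1.
det(C) = (-1)·(-10) = 10

10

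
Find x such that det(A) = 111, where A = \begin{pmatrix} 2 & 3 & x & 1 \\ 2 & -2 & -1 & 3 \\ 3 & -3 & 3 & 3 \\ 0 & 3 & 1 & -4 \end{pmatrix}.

x = -1

Expanding along the column containing x, det(A) is linear in x: det(A) = (9)·x + (120).
Set (9)·x + (120) = 111  ⇒  (9)·x = -9  ⇒  x = -1.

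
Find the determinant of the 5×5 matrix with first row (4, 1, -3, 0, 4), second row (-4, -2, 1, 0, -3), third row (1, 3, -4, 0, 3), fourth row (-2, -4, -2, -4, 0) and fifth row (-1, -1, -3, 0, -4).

Expand along column 4 (it has 4 zeros):
  + (-4) · M_44   where M_44 = det([4 1 -3 4; -4 -2 1 -3; 1 3 -4 3; -1 -1 -3 -4]) = -174
det = (+1)·(-4)·(-174) = 696

The determinant is 696.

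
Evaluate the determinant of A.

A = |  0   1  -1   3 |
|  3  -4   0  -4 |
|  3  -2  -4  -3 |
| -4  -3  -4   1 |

|A| = 309

Expand along row 1 (it has 1 zero):
  − (1) · M_12   where M_12 = det([3 0 -4; 3 -4 -3; -4 -4 1]) = 64
  + (-1) · M_13   where M_13 = det([3 -4 -4; 3 -2 -3; -4 -3 1]) = -1
  − (3) · M_14   where M_14 = det([3 -4 0; 3 -2 -4; -4 -3 -4]) = -124
det = (-1)·(1)·(64) + (+1)·(-1)·(-1) + (-1)·(3)·(-124) = 309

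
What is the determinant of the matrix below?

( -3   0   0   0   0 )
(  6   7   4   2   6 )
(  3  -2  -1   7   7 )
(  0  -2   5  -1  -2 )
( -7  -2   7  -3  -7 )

-2706

Expand along row 1 (it has 4 zeros):
  + (-3) · M_11   where M_11 = det([7 4 2 6; -2 -1 7 7; -2 5 -1 -2; -2 7 -3 -7]) = 902
det = (+1)·(-3)·(902) = -2706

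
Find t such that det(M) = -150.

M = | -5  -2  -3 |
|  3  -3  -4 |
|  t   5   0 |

Expanding along the row containing t, det(M) is linear in t: det(M) = (-1)·t + (-145).
Set (-1)·t + (-145) = -150  ⇒  (-1)·t = -5  ⇒  t = 5.

t = 5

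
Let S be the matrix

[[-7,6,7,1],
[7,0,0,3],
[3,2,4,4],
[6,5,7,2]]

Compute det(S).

|S| = 341

Expand along row 2 (it has 2 zeros):
  − (7) · M_21   where M_21 = det([6 7 1; 2 4 4; 5 7 2]) = -14
  + (3) · M_24   where M_24 = det([-7 6 7; 3 2 4; 6 5 7]) = 81
det = (-1)·(7)·(-14) + (+1)·(3)·(81) = 341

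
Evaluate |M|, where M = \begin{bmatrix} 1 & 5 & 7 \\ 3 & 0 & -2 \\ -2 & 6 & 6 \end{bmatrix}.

68

Expand along column 2:
  − 5 · |3 -2; -2 6| = −5·(18 − 4) = -70
  − 6 · |1 7; 3 -2| = −6·(-2 − 21) = 138
Sum: (-70) + (138) = 68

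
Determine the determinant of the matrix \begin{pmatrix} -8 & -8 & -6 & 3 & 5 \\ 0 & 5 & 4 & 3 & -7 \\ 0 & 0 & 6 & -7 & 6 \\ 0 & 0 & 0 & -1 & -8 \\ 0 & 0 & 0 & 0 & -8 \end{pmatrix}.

The determinant is -1920.

The matrix is upper triangular, so the determinant is the product of the diagonal entries:
det = (-8) · (5) · (6) · (-1) · (-8) = -1920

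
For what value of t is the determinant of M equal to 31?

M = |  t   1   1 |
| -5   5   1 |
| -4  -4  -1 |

Expanding along the row containing t, det(M) is linear in t: det(M) = (-1)·t + (31).
Set (-1)·t + (31) = 31  ⇒  (-1)·t = 0  ⇒  t = 0.

t = 0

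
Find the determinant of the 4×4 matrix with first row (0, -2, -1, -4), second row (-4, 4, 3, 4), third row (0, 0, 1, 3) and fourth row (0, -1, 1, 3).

The determinant is -4.

Expand along column 1 (it has 3 zeros):
  − (-4) · M_21   where M_21 = det([-2 -1 -4; 0 1 3; -1 1 3]) = -1
det = (-1)·(-4)·(-1) = -4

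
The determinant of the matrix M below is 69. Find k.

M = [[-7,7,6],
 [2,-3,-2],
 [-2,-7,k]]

k = 9

Expanding along the row containing k, det(M) is linear in k: det(M) = (7)·k + (6).
Set (7)·k + (6) = 69  ⇒  (7)·k = 63  ⇒  k = 9.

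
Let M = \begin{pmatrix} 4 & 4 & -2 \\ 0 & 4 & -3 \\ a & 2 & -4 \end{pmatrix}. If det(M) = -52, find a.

Expanding along the row containing a, det(M) is linear in a: det(M) = (-4)·a + (-40).
Set (-4)·a + (-40) = -52  ⇒  (-4)·a = -12  ⇒  a = 3.

3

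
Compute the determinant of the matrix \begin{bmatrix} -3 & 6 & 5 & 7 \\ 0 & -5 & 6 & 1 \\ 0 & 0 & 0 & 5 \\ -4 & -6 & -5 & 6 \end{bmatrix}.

Expand along row 3 (it has 3 zeros):
  − (5) · M_34   where M_34 = det([-3 6 5; 0 -5 6; -4 -6 -5]) = -427
det = (-1)·(5)·(-427) = 2135

2135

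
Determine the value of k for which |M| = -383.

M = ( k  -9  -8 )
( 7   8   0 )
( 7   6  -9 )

Expanding along the column containing k, det(M) is linear in k: det(M) = (-72)·k + (-455).
Set (-72)·k + (-455) = -383  ⇒  (-72)·k = 72  ⇒  k = -1.

-1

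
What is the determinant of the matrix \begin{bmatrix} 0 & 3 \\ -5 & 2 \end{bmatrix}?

det = 0·2 − 3·(-5) = 0 − (-15) = 15

15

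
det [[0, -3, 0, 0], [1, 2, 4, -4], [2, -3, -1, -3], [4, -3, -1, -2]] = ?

-123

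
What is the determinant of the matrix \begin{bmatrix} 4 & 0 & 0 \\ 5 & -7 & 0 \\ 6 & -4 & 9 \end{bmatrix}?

The matrix is lower triangular, so the determinant is the product of the diagonal entries:
det = (4) · (-7) · (9) = -252

-252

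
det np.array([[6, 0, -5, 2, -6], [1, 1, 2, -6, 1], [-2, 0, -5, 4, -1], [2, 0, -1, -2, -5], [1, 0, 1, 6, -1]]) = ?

-990

Expand along column 2 (it has 4 zeros):
  + (1) · M_22   where M_22 = det([6 -5 2 -6; -2 -5 4 -1; 2 -1 -2 -5; 1 1 6 -1]) = -990
det = (+1)·(1)·(-990) = -990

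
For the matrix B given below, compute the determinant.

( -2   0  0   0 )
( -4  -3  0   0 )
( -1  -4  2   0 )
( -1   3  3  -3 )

|B| = -36

B is lower triangular, so det(B) is the product of the diagonal entries:
det = (-2) · (-3) · (2) · (-3) = -36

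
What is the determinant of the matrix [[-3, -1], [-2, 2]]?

-8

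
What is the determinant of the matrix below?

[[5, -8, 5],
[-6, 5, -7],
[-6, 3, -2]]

-125

Expand along row 1:
  + 5 · |5 -7; 3 -2| = 5·(-10 − (-21)) = 55
  − (-8) · |-6 -7; -6 -2| = −(-8)·(12 − 42) = -240
  + 5 · |-6 5; -6 3| = 5·(-18 − (-30)) = 60
Sum: (55) + (-240) + (60) = -125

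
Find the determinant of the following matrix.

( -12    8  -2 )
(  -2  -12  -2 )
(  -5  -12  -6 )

The determinant is -520.

Expand along row 1:
  + (-12) · |-12 -2; -12 -6| = (-12)·(72 − 24) = -576
  − 8 · |-2 -2; -5 -6| = −8·(12 − 10) = -16
  + (-2) · |-2 -12; -5 -12| = (-2)·(24 − 60) = 72
Sum: (-576) + (-16) + (72) = -520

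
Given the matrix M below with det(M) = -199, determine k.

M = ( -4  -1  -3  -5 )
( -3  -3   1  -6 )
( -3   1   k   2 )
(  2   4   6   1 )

k = -8

Expanding along the row containing k, det(M) is linear in k: det(M) = (-45)·k + (-559).
Set (-45)·k + (-559) = -199  ⇒  (-45)·k = 360  ⇒  k = -8.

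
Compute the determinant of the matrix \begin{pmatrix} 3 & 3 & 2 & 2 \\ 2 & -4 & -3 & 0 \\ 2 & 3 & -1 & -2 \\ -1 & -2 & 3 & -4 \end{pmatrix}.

Expand along row 2 (it has 1 zero):
  − (2) · M_21   where M_21 = det([3 2 2; 3 -1 -2; -2 3 -4]) = 76
  + (-4) · M_22   where M_22 = det([3 2 2; 2 -1 -2; -1 3 -4]) = 60
  − (-3) · M_23   where M_23 = det([3 3 2; 2 3 -2; -1 -2 -4]) = -20
det = (-1)·(2)·(76) + (+1)·(-4)·(60) + (-1)·(-3)·(-20) = -452

-452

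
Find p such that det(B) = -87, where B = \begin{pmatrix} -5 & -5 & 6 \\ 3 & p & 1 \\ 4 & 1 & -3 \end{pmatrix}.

Expanding along the row containing p, det(B) is linear in p: det(B) = (-9)·p + (-42).
Set (-9)·p + (-42) = -87  ⇒  (-9)·p = -45  ⇒  p = 5.

p = 5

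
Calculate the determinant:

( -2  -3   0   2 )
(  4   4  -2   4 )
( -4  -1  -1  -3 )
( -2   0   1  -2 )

-88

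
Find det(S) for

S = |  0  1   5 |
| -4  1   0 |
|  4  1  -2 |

det(S) = -48

Expand along column 1:
  − (-4) · |1 5; 1 -2| = −(-4)·(-2 − 5) = -28
  + 4 · |1 5; 1 0| = 4·(0 − 5) = -20
Sum: (-28) + (-20) = -48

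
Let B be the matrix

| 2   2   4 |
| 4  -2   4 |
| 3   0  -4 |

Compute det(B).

The determinant is 96.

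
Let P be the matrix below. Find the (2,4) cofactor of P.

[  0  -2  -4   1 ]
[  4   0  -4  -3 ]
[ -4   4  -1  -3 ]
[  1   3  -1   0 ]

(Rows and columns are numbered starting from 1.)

Delete row 2 and column 4; the remaining 3×3 submatrix is [0 -2 -4; -4 4 -1; 1 3 -1].
Its determinant is 74.
The cofactor carries sign (−1)^(2+4) = +1, so C_{2,4} = +(74) = 74.

The cofactor is 74.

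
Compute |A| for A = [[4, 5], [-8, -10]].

|A| = 0

det(A) = 4·(-10) − 5·(-8) = -40 − (-40) = 0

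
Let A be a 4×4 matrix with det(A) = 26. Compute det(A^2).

676

det(A^2) = (det A)^2 = (26)^2 = 676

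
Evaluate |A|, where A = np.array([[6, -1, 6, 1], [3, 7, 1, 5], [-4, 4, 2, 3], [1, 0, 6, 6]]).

det(A) = 1399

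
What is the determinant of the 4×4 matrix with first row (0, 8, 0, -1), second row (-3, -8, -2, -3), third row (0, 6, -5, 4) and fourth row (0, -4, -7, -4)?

Expand along column 1 (it has 3 zeros):
  − (-3) · M_21   where M_21 = det([8 0 -1; 6 -5 4; -4 -7 -4]) = 446
det = (-1)·(-3)·(446) = 1338

1338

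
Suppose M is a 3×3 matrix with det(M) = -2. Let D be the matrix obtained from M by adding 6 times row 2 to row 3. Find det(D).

Adding a multiple of one row to another leaves the determinant unchanged.
det(D) = (1)·(-2) = -2

|D| = -2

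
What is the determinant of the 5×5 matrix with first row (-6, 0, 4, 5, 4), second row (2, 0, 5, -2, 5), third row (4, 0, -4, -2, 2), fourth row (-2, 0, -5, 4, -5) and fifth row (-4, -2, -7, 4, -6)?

912

Expand along column 2 (it has 4 zeros):
  − (-2) · M_52   where M_52 = det([-6 4 5 4; 2 5 -2 5; 4 -4 -2 2; -2 -5 4 -5]) = 456
det = (-1)·(-2)·(456) = 912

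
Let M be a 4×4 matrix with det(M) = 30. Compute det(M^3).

27000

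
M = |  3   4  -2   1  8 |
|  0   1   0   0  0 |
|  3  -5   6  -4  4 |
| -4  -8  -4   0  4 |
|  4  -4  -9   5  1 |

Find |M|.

952

Expand along row 2 (it has 4 zeros):
  + (1) · M_22   where M_22 = det([3 -2 1 8; 3 6 -4 4; -4 -4 0 4; 4 -9 5 1]) = 952
det = (+1)·(1)·(952) = 952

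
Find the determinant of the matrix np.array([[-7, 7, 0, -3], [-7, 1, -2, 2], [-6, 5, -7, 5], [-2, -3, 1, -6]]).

1852

Expand along row 1 (it has 1 zero):
  + (-7) · M_11   where M_11 = det([1 -2 2; 5 -7 5; -3 1 -6]) = -25
  − (7) · M_12   where M_12 = det([-7 -2 2; -6 -7 5; -2 1 -6]) = -207
  − (-3) · M_14   where M_14 = det([-7 1 -2; -6 5 -7; -2 -3 1]) = 76
det = (+1)·(-7)·(-25) + (-1)·(7)·(-207) + (-1)·(-3)·(76) = 1852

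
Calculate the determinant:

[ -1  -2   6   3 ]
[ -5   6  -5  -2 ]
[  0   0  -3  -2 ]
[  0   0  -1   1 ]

The determinant is 80.

The matrix is block upper-triangular with a 2×2 block and a 2×2 block on the diagonal, so its determinant equals the product of the determinants of the diagonal blocks.
det of the 2×2 block = -16
det of the 2×2 block = -5
det = (-16)·(-5) = 80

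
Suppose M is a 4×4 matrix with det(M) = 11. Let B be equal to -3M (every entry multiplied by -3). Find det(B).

For a 4×4 matrix, det(-3M) = (-3)^4·det(M) = 81·det(M).
det(B) = (81)·(11) = 891

|B| = 891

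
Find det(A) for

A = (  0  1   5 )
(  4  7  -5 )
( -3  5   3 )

208

Expand along column 1:
  − 4 · |1 5; 5 3| = −4·(3 − 25) = 88
  + (-3) · |1 5; 7 -5| = (-3)·(-5 − 35) = 120
Sum: (88) + (120) = 208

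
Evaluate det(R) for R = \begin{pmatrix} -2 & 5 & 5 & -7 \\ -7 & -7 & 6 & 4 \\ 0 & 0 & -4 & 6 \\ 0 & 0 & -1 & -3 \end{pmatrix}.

882

R is block upper-triangular with a 2×2 block and a 2×2 block on the diagonal, so its determinant equals the product of the determinants of the diagonal blocks.
det of the 2×2 block = 49
det of the 2×2 block = 18
det = (49)·(18) = 882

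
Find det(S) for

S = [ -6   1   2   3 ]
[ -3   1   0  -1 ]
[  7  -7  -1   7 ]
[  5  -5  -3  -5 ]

-182

Expand along row 2 (it has 1 zero):
  − (-3) · M_21   where M_21 = det([1 2 3; -7 -1 7; -5 -3 -5]) = -66
  + (1) · M_22   where M_22 = det([-6 2 3; 7 -1 7; 5 -3 -5]) = -64
  + (-1) · M_24   where M_24 = det([-6 1 2; 7 -7 -1; 5 -5 -3]) = -80
det = (-1)·(-3)·(-66) + (+1)·(1)·(-64) + (+1)·(-1)·(-80) = -182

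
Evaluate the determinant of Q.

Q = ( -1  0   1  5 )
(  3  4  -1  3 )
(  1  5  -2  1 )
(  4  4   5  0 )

|Q| = -434

Expand along row 1 (it has 1 zero):
  + (-1) · M_11   where M_11 = det([4 -1 3; 5 -2 1; 4 5 0]) = 75
  + (1) · M_13   where M_13 = det([3 4 3; 1 5 1; 4 4 0]) = -44
  − (5) · M_14   where M_14 = det([3 4 -1; 1 5 -2; 4 4 5]) = 63
det = (+1)·(-1)·(75) + (+1)·(1)·(-44) + (-1)·(5)·(63) = -434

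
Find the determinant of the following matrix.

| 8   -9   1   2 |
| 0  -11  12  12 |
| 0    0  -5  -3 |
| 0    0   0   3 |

The matrix is upper triangular, so the determinant is the product of the diagonal entries:
det = (8) · (-11) · (-5) · (3) = 1320

The determinant is 1320.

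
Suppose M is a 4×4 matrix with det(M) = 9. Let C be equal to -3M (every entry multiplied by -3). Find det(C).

The determinant is 729.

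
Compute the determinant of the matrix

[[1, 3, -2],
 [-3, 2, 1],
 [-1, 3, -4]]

-36

Expand along row 1:
  + 1 · |2 1; 3 -4| = 1·(-8 − 3) = -11
  − 3 · |-3 1; -1 -4| = −3·(12 − (-1)) = -39
  + (-2) · |-3 2; -1 3| = (-2)·(-9 − (-2)) = 14
Sum: (-11) + (-39) + (14) = -36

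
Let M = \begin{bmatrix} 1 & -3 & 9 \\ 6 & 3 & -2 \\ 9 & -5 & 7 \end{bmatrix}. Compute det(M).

Expand along column 1:
  + 1 · |3 -2; -5 7| = 1·(21 − 10) = 11
  − 6 · |-3 9; -5 7| = −6·(-21 − (-45)) = -144
  + 9 · |-3 9; 3 -2| = 9·(6 − 27) = -189
Sum: (11) + (-144) + (-189) = -322

-322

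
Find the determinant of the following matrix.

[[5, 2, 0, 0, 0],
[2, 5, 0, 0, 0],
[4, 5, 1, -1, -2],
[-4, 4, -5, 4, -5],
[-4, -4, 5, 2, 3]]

The matrix is block lower-triangular with a 2×2 block and a 3×3 block on the diagonal, so its determinant equals the product of the determinants of the diagonal blocks.
det of the 2×2 block = 21
det of the 3×3 block = 92
det = (21)·(92) = 1932

1932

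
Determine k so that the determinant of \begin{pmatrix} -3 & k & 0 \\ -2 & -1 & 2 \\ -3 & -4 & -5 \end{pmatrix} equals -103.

Expanding along the column containing k, det(B) is linear in k: det(B) = (-16)·k + (-39).
Set (-16)·k + (-39) = -103  ⇒  (-16)·k = -64  ⇒  k = 4.

4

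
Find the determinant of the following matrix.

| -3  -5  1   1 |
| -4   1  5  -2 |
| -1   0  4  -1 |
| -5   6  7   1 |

-346

Expand along row 3 (it has 1 zero):
  + (-1) · M_31   where M_31 = det([-5 1 1; 1 5 -2; 6 7 1]) = -131
  + (4) · M_33   where M_33 = det([-3 -5 1; -4 1 -2; -5 6 1]) = -128
  − (-1) · M_34   where M_34 = det([-3 -5 1; -4 1 5; -5 6 7]) = 35
det = (+1)·(-1)·(-131) + (+1)·(4)·(-128) + (-1)·(-1)·(35) = -346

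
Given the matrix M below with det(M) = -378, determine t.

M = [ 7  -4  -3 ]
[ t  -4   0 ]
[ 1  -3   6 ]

Expanding along the row containing t, det(M) is linear in t: det(M) = (33)·t + (-180).
Set (33)·t + (-180) = -378  ⇒  (33)·t = -198  ⇒  t = -6.

-6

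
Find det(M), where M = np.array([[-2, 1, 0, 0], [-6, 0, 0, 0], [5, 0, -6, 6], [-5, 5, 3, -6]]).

det(M) = 108

M is block lower-triangular with a 2×2 block and a 2×2 block on the diagonal, so its determinant equals the product of the determinants of the diagonal blocks.
det of the 2×2 block = 6
det of the 2×2 block = 18
det = (6)·(18) = 108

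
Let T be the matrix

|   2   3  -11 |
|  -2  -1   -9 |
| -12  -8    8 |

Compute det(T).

168

Expand along row 1:
  + 2 · |-1 -9; -8 8| = 2·(-8 − 72) = -160
  − 3 · |-2 -9; -12 8| = −3·(-16 − 108) = 372
  + (-11) · |-2 -1; -12 -8| = (-11)·(16 − 12) = -44
Sum: (-160) + (372) + (-44) = 168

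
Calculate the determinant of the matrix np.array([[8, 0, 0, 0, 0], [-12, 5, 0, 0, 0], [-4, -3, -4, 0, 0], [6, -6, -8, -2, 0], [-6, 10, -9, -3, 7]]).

The determinant is 2240.

The matrix is lower triangular, so the determinant is the product of the diagonal entries:
det = (8) · (5) · (-4) · (-2) · (7) = 2240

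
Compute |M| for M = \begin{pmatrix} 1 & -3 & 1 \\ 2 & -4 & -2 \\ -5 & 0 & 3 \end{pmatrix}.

-44

Expand along row 3:
  + (-5) · |-3 1; -4 -2| = (-5)·(6 − (-4)) = -50
  + 3 · |1 -3; 2 -4| = 3·(-4 − (-6)) = 6
Sum: (-50) + (6) = -44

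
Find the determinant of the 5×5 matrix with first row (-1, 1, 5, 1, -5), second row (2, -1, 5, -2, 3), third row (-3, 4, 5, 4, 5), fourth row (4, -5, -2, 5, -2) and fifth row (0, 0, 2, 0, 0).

544

Expand along row 5 (it has 4 zeros):
  + (2) · M_53   where M_53 = det([-1 1 1 -5; 2 -1 -2 3; -3 4 4 5; 4 -5 5 -2]) = 272
det = (+1)·(2)·(272) = 544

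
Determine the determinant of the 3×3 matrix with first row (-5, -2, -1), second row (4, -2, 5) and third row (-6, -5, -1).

The determinant is -51.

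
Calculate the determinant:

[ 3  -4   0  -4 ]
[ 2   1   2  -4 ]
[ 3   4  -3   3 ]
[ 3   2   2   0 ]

The determinant is -362.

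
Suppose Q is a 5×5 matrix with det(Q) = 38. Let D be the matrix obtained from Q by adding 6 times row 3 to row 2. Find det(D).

Adding a multiple of one row to another leaves the determinant unchanged.
det(D) = (1)·(38) = 38

The determinant is 38.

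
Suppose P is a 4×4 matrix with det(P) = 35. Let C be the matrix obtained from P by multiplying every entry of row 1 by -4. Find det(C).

-140

Scaling one row by -4 multiplies the determinant by -4.
det(C) = (-4)·(35) = -140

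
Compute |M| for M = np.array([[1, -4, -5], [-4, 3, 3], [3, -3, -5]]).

Expand along column 1:
  + 1 · |3 3; -3 -5| = 1·(-15 − (-9)) = -6
  − (-4) · |-4 -5; -3 -5| = −(-4)·(20 − 15) = 20
  + 3 · |-4 -5; 3 3| = 3·(-12 − (-15)) = 9
Sum: (-6) + (20) + (9) = 23

The determinant is 23.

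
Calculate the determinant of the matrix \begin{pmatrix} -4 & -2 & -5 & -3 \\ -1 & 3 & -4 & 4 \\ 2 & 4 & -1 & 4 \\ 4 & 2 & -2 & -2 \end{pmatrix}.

Expand along row 1:
  + (-4) · M_11   where M_11 = det([3 -4 4; 4 -1 4; 2 -2 -2]) = -58
  − (-2) · M_12   where M_12 = det([-1 -4 4; 2 -1 4; 4 -2 -2]) = -90
  + (-5) · M_13   where M_13 = det([-1 3 4; 2 4 4; 4 2 -2]) = 28
  − (-3) · M_14   where M_14 = det([-1 3 -4; 2 4 -1; 4 2 -2]) = 54
det = (+1)·(-4)·(-58) + (-1)·(-2)·(-90) + (+1)·(-5)·(28) + (-1)·(-3)·(54) = 74

The determinant is 74.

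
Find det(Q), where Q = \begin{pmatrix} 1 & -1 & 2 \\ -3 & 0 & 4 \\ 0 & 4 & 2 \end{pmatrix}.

Expand along row 2:
  − (-3) · |-1 2; 4 2| = −(-3)·(-2 − 8) = -30
  − 4 · |1 -1; 0 4| = −4·(4 − 0) = -16
Sum: (-30) + (-16) = -46

det(Q) = -46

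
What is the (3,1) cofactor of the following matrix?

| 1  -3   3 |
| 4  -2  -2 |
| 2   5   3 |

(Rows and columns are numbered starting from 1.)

Delete row 3 and column 1; the remaining 2×2 submatrix is [-3 3; -2 -2].
Its determinant is (-3)·(-2) − 3·(-2) = 12.
The cofactor carries sign (−1)^(3+1) = +1, so C_{3,1} = +(12) = 12.

12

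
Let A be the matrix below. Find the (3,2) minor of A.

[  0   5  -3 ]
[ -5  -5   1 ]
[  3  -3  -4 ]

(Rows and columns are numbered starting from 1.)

Delete row 3 and column 2; the remaining 2×2 submatrix is [0 -3; -5 1].
Its determinant is 0·1 − (-3)·(-5) = -15.

The minor is -15.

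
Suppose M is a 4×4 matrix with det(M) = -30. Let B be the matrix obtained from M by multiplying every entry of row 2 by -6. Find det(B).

|B| = 180

Scaling one row by -6 multiplies the determinant by -6.
det(B) = (-6)·(-30) = 180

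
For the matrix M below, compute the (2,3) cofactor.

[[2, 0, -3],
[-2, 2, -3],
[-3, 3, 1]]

-6

Delete row 2 and column 3; the remaining 2×2 submatrix is [2 0; -3 3].
Its determinant is 2·3 − 0·(-3) = 6.
The cofactor carries sign (−1)^(2+3) = −1, so C_{2,3} = −(6) = -6.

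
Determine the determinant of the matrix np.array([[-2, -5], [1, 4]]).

-3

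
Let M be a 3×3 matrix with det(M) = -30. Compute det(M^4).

The determinant is 810000.

det(M^4) = (det M)^4 = (-30)^4 = 810000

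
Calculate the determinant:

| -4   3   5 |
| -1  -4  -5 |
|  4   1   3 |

The determinant is 52.

Expand along row 1:
  + (-4) · |-4 -5; 1 3| = (-4)·(-12 − (-5)) = 28
  − 3 · |-1 -5; 4 3| = −3·(-3 − (-20)) = -51
  + 5 · |-1 -4; 4 1| = 5·(-1 − (-16)) = 75
Sum: (28) + (-51) + (75) = 52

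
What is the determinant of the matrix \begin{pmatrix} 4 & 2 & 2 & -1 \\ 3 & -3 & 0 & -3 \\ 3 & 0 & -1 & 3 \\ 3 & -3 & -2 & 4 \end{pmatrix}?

90

Expand along row 2 (it has 1 zero):
  − (3) · M_21   where M_21 = det([2 2 -1; 0 -1 3; -3 -2 4]) = -11
  + (-3) · M_22   where M_22 = det([4 2 -1; 3 -1 3; 3 -2 4]) = 5
  + (-3) · M_24   where M_24 = det([4 2 2; 3 0 -1; 3 -3 -2]) = -24
det = (-1)·(3)·(-11) + (+1)·(-3)·(5) + (+1)·(-3)·(-24) = 90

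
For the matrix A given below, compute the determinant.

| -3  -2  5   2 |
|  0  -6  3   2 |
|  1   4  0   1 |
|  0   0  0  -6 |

-360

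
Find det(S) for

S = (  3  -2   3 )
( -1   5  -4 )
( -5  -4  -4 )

-53

Expand along row 1:
  + 3 · |5 -4; -4 -4| = 3·(-20 − 16) = -108
  − (-2) · |-1 -4; -5 -4| = −(-2)·(4 − 20) = -32
  + 3 · |-1 5; -5 -4| = 3·(4 − (-25)) = 87
Sum: (-108) + (-32) + (87) = -53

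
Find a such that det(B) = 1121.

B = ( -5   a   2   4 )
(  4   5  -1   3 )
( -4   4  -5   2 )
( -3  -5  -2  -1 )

-9

Expanding along the row containing a, det(B) is linear in a: det(B) = (-25)·a + (896).
Set (-25)·a + (896) = 1121  ⇒  (-25)·a = 225  ⇒  a = -9.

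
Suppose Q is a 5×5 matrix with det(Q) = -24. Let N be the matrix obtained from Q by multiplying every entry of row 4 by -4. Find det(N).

det(N) = 96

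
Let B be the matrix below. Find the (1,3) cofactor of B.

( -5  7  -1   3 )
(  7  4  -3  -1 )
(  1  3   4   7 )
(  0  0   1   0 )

The cofactor is 0.

Delete row 1 and column 3; the remaining 3×3 submatrix is [7 4 -1; 1 3 7; 0 0 0].
Its determinant is 0.
The cofactor carries sign (−1)^(1+3) = +1, so C_{1,3} = +(0) = 0.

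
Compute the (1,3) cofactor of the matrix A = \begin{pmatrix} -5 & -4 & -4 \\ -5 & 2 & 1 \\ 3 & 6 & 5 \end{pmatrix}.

Delete row 1 and column 3; the remaining 2×2 submatrix is [-5 2; 3 6].
Its determinant is (-5)·6 − 2·3 = -36.
The cofactor carries sign (−1)^(1+3) = +1, so C_{1,3} = +(-36) = -36.

-36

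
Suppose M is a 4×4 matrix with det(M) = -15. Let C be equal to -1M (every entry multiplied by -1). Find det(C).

-15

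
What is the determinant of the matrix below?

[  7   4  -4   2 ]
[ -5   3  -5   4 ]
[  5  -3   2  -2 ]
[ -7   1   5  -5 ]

Expand along row 1:
  + (7) · M_11   where M_11 = det([3 -5 4; -3 2 -2; 1 5 -5]) = 17
  − (4) · M_12   where M_12 = det([-5 -5 4; 5 2 -2; -7 5 -5]) = -39
  + (-4) · M_13   where M_13 = det([-5 3 4; 5 -3 -2; -7 1 -5]) = -32
  − (2) · M_14   where M_14 = det([-5 3 -5; 5 -3 2; -7 1 5]) = 48
det = (+1)·(7)·(17) + (-1)·(4)·(-39) + (+1)·(-4)·(-32) + (-1)·(2)·(48) = 307

307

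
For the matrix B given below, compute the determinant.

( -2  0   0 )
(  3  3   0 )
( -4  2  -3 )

det(B) = 18

B is lower triangular, so det(B) is the product of the diagonal entries:
det = (-2) · (3) · (-3) = 18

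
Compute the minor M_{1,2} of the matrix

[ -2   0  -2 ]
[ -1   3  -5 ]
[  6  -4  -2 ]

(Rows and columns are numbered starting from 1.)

The minor is 32.

Delete row 1 and column 2; the remaining 2×2 submatrix is [-1 -5; 6 -2].
Its determinant is (-1)·(-2) − (-5)·6 = 32.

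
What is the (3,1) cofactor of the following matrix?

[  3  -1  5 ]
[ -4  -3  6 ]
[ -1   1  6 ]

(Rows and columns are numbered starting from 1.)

Delete row 3 and column 1; the remaining 2×2 submatrix is [-1 5; -3 6].
Its determinant is (-1)·6 − 5·(-3) = 9.
The cofactor carries sign (−1)^(3+1) = +1, so C_{3,1} = +(9) = 9.

The cofactor is 9.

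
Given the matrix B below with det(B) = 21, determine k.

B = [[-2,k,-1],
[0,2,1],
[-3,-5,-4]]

k = -7

Expanding along the column containing k, det(B) is linear in k: det(B) = (-3)·k + (0).
Set (-3)·k + (0) = 21  ⇒  (-3)·k = 21  ⇒  k = -7.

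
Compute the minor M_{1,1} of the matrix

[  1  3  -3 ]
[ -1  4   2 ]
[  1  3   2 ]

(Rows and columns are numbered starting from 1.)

The minor is 2.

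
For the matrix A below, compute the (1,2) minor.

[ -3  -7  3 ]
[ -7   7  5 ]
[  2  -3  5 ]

-45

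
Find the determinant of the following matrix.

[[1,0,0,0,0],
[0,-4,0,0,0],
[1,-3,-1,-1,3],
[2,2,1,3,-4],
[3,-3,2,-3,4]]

The determinant is 60.

The matrix is block lower-triangular with a 2×2 block and a 3×3 block on the diagonal, so its determinant equals the product of the determinants of the diagonal blocks.
det of the 2×2 block = -4
det of the 3×3 block = -15
det = (-4)·(-15) = 60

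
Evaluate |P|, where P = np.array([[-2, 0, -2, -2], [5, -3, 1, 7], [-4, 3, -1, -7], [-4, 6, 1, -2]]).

Expand along row 1 (it has 1 zero):
  + (-2) · M_11   where M_11 = det([-3 1 7; 3 -1 -7; 6 1 -2]) = 0
  + (-2) · M_13   where M_13 = det([5 -3 7; -4 3 -7; -4 6 -2]) = 36
  − (-2) · M_14   where M_14 = det([5 -3 1; -4 3 -1; -4 6 1]) = 9
det = (+1)·(-2)·(0) + (+1)·(-2)·(36) + (-1)·(-2)·(9) = -54

|P| = -54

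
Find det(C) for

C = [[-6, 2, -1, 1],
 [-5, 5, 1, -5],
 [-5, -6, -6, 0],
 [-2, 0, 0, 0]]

-228

Expand along row 4 (it has 3 zeros):
  − (-2) · M_41   where M_41 = det([2 -1 1; 5 1 -5; -6 -6 0]) = -114
det = (-1)·(-2)·(-114) = -228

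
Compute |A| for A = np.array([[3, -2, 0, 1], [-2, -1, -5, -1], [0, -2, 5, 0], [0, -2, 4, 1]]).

det(A) = -67

Expand along row 3 (it has 2 zeros):
  − (-2) · M_32   where M_32 = det([3 0 1; -2 -5 -1; 0 4 1]) = -11
  + (5) · M_33   where M_33 = det([3 -2 1; -2 -1 -1; 0 -2 1]) = -9
det = (-1)·(-2)·(-11) + (+1)·(5)·(-9) = -67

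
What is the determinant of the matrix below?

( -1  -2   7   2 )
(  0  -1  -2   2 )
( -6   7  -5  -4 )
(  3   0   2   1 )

Expand along row 2 (it has 1 zero):
  + (-1) · M_22   where M_22 = det([-1 7 2; -6 -5 -4; 3 2 1]) = -39
  − (-2) · M_23   where M_23 = det([-1 -2 2; -6 7 -4; 3 0 1]) = -37
  + (2) · M_24   where M_24 = det([-1 -2 7; -6 7 -5; 3 0 2]) = -155
det = (+1)·(-1)·(-39) + (-1)·(-2)·(-37) + (+1)·(2)·(-155) = -345

The determinant is -345.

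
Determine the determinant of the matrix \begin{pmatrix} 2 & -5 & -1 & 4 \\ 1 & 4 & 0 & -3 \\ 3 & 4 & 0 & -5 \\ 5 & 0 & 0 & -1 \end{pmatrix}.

Expand along column 3 (it has 3 zeros):
  + (-1) · M_13   where M_13 = det([1 4 -3; 3 4 -5; 5 0 -1]) = -32
det = (+1)·(-1)·(-32) = 32

32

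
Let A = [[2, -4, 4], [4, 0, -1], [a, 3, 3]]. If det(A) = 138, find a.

Expanding along the column containing a, det(A) is linear in a: det(A) = (4)·a + (102).
Set (4)·a + (102) = 138  ⇒  (4)·a = 36  ⇒  a = 9.

a = 9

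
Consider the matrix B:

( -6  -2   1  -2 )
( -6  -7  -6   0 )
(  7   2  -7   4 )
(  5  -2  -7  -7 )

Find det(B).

1679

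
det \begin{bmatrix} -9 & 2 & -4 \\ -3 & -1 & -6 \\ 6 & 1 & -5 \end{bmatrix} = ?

Expand along column 1:
  + (-9) · |-1 -6; 1 -5| = (-9)·(5 − (-6)) = -99
  − (-3) · |2 -4; 1 -5| = −(-3)·(-10 − (-4)) = -18
  + 6 · |2 -4; -1 -6| = 6·(-12 − 4) = -96
Sum: (-99) + (-18) + (-96) = -213

-213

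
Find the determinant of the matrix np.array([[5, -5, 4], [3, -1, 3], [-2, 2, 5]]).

The determinant is 66.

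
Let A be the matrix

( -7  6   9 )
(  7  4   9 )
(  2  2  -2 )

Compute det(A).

det(A) = 428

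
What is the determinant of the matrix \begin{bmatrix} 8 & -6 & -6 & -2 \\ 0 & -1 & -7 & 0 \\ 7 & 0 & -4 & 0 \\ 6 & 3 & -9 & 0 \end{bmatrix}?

The determinant is -372.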